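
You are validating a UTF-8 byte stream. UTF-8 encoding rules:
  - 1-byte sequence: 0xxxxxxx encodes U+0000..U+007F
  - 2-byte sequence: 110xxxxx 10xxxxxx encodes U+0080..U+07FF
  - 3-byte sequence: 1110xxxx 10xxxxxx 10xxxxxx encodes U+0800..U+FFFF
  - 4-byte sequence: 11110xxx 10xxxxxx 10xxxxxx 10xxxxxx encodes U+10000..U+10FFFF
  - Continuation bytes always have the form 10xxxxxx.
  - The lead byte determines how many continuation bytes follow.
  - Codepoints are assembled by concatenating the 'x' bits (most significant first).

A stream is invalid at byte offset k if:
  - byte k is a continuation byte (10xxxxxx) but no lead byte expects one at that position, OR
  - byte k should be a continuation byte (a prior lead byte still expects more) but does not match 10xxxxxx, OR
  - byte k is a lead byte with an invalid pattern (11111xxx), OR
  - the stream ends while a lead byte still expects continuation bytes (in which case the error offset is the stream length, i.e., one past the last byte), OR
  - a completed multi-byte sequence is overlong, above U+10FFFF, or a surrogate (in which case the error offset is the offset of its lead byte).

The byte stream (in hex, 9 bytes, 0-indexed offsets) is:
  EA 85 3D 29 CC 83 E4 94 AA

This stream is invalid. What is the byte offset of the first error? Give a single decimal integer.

Byte[0]=EA: 3-byte lead, need 2 cont bytes. acc=0xA
Byte[1]=85: continuation. acc=(acc<<6)|0x05=0x285
Byte[2]=3D: expected 10xxxxxx continuation. INVALID

Answer: 2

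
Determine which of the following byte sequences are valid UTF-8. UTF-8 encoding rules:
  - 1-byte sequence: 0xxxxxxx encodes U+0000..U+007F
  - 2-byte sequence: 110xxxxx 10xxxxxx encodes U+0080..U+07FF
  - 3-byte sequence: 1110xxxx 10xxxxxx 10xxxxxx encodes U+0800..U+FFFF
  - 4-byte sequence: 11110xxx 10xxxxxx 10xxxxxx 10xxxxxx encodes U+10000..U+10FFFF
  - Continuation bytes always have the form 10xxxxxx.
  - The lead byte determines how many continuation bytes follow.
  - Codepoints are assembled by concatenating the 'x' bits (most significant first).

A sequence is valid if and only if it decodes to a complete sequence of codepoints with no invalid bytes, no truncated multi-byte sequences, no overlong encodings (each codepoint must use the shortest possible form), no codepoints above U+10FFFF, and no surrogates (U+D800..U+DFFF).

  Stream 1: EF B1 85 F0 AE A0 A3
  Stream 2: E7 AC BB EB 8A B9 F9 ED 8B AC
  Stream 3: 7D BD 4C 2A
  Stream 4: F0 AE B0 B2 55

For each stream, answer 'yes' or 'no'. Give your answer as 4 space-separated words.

Stream 1: decodes cleanly. VALID
Stream 2: error at byte offset 6. INVALID
Stream 3: error at byte offset 1. INVALID
Stream 4: decodes cleanly. VALID

Answer: yes no no yes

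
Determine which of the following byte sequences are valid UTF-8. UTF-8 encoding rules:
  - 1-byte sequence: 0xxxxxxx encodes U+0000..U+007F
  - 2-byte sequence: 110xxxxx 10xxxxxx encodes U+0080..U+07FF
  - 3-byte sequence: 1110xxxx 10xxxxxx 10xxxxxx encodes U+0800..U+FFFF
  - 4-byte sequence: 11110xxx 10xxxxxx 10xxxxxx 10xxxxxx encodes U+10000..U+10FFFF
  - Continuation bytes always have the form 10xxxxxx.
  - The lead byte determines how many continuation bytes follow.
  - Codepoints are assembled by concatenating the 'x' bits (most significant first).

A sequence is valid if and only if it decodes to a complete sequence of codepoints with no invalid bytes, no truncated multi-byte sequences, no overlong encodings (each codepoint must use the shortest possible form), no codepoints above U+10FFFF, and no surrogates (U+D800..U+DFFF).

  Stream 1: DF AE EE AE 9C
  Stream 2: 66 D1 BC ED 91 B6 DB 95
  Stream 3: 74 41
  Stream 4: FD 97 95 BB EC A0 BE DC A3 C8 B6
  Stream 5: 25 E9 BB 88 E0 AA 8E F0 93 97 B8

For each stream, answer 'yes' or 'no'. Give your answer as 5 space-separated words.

Answer: yes yes yes no yes

Derivation:
Stream 1: decodes cleanly. VALID
Stream 2: decodes cleanly. VALID
Stream 3: decodes cleanly. VALID
Stream 4: error at byte offset 0. INVALID
Stream 5: decodes cleanly. VALID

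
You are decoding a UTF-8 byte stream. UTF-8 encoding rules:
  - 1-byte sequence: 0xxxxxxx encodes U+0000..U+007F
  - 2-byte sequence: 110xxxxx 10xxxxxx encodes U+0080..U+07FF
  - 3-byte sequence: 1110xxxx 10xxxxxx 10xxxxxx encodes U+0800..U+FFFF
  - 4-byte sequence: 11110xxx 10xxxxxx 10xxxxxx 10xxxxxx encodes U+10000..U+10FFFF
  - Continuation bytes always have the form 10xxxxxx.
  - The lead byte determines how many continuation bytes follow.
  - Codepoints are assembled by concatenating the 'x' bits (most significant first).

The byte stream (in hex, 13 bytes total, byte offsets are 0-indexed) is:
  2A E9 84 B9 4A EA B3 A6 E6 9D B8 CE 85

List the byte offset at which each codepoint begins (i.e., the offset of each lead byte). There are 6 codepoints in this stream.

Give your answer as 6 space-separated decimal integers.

Answer: 0 1 4 5 8 11

Derivation:
Byte[0]=2A: 1-byte ASCII. cp=U+002A
Byte[1]=E9: 3-byte lead, need 2 cont bytes. acc=0x9
Byte[2]=84: continuation. acc=(acc<<6)|0x04=0x244
Byte[3]=B9: continuation. acc=(acc<<6)|0x39=0x9139
Completed: cp=U+9139 (starts at byte 1)
Byte[4]=4A: 1-byte ASCII. cp=U+004A
Byte[5]=EA: 3-byte lead, need 2 cont bytes. acc=0xA
Byte[6]=B3: continuation. acc=(acc<<6)|0x33=0x2B3
Byte[7]=A6: continuation. acc=(acc<<6)|0x26=0xACE6
Completed: cp=U+ACE6 (starts at byte 5)
Byte[8]=E6: 3-byte lead, need 2 cont bytes. acc=0x6
Byte[9]=9D: continuation. acc=(acc<<6)|0x1D=0x19D
Byte[10]=B8: continuation. acc=(acc<<6)|0x38=0x6778
Completed: cp=U+6778 (starts at byte 8)
Byte[11]=CE: 2-byte lead, need 1 cont bytes. acc=0xE
Byte[12]=85: continuation. acc=(acc<<6)|0x05=0x385
Completed: cp=U+0385 (starts at byte 11)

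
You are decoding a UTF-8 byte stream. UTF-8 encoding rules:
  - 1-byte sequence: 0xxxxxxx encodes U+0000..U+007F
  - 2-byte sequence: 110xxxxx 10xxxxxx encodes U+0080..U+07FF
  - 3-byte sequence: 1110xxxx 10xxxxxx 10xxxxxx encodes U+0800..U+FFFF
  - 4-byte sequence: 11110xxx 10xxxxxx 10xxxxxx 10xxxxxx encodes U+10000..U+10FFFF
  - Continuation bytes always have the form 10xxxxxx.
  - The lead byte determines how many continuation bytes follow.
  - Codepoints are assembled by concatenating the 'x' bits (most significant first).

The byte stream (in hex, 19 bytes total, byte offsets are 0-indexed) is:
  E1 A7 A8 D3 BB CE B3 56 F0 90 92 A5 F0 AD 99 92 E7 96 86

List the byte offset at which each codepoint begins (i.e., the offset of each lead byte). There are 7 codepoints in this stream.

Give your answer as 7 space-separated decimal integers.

Answer: 0 3 5 7 8 12 16

Derivation:
Byte[0]=E1: 3-byte lead, need 2 cont bytes. acc=0x1
Byte[1]=A7: continuation. acc=(acc<<6)|0x27=0x67
Byte[2]=A8: continuation. acc=(acc<<6)|0x28=0x19E8
Completed: cp=U+19E8 (starts at byte 0)
Byte[3]=D3: 2-byte lead, need 1 cont bytes. acc=0x13
Byte[4]=BB: continuation. acc=(acc<<6)|0x3B=0x4FB
Completed: cp=U+04FB (starts at byte 3)
Byte[5]=CE: 2-byte lead, need 1 cont bytes. acc=0xE
Byte[6]=B3: continuation. acc=(acc<<6)|0x33=0x3B3
Completed: cp=U+03B3 (starts at byte 5)
Byte[7]=56: 1-byte ASCII. cp=U+0056
Byte[8]=F0: 4-byte lead, need 3 cont bytes. acc=0x0
Byte[9]=90: continuation. acc=(acc<<6)|0x10=0x10
Byte[10]=92: continuation. acc=(acc<<6)|0x12=0x412
Byte[11]=A5: continuation. acc=(acc<<6)|0x25=0x104A5
Completed: cp=U+104A5 (starts at byte 8)
Byte[12]=F0: 4-byte lead, need 3 cont bytes. acc=0x0
Byte[13]=AD: continuation. acc=(acc<<6)|0x2D=0x2D
Byte[14]=99: continuation. acc=(acc<<6)|0x19=0xB59
Byte[15]=92: continuation. acc=(acc<<6)|0x12=0x2D652
Completed: cp=U+2D652 (starts at byte 12)
Byte[16]=E7: 3-byte lead, need 2 cont bytes. acc=0x7
Byte[17]=96: continuation. acc=(acc<<6)|0x16=0x1D6
Byte[18]=86: continuation. acc=(acc<<6)|0x06=0x7586
Completed: cp=U+7586 (starts at byte 16)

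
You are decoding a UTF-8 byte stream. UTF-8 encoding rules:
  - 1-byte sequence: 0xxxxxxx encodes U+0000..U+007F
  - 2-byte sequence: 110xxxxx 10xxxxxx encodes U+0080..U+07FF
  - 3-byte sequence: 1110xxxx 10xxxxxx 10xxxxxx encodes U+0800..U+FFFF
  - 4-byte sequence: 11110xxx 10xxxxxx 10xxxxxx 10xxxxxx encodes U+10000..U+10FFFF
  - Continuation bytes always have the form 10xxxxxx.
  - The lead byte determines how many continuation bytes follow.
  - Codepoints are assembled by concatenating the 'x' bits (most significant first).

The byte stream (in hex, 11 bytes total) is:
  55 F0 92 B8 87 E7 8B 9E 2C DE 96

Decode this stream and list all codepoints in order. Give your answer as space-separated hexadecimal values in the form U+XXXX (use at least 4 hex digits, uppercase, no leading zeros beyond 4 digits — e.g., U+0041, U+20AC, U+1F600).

Byte[0]=55: 1-byte ASCII. cp=U+0055
Byte[1]=F0: 4-byte lead, need 3 cont bytes. acc=0x0
Byte[2]=92: continuation. acc=(acc<<6)|0x12=0x12
Byte[3]=B8: continuation. acc=(acc<<6)|0x38=0x4B8
Byte[4]=87: continuation. acc=(acc<<6)|0x07=0x12E07
Completed: cp=U+12E07 (starts at byte 1)
Byte[5]=E7: 3-byte lead, need 2 cont bytes. acc=0x7
Byte[6]=8B: continuation. acc=(acc<<6)|0x0B=0x1CB
Byte[7]=9E: continuation. acc=(acc<<6)|0x1E=0x72DE
Completed: cp=U+72DE (starts at byte 5)
Byte[8]=2C: 1-byte ASCII. cp=U+002C
Byte[9]=DE: 2-byte lead, need 1 cont bytes. acc=0x1E
Byte[10]=96: continuation. acc=(acc<<6)|0x16=0x796
Completed: cp=U+0796 (starts at byte 9)

Answer: U+0055 U+12E07 U+72DE U+002C U+0796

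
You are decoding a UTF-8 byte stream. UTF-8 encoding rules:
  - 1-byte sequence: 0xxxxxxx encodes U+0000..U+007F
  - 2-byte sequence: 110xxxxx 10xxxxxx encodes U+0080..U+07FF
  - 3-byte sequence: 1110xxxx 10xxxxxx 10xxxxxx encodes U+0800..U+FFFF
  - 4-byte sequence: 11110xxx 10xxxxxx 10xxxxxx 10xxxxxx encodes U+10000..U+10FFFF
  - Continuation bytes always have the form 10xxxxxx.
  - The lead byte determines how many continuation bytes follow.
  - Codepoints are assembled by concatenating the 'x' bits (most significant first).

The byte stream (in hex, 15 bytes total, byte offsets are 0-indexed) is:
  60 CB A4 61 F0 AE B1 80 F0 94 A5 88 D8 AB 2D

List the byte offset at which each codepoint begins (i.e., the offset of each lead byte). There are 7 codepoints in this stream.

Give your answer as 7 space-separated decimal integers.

Answer: 0 1 3 4 8 12 14

Derivation:
Byte[0]=60: 1-byte ASCII. cp=U+0060
Byte[1]=CB: 2-byte lead, need 1 cont bytes. acc=0xB
Byte[2]=A4: continuation. acc=(acc<<6)|0x24=0x2E4
Completed: cp=U+02E4 (starts at byte 1)
Byte[3]=61: 1-byte ASCII. cp=U+0061
Byte[4]=F0: 4-byte lead, need 3 cont bytes. acc=0x0
Byte[5]=AE: continuation. acc=(acc<<6)|0x2E=0x2E
Byte[6]=B1: continuation. acc=(acc<<6)|0x31=0xBB1
Byte[7]=80: continuation. acc=(acc<<6)|0x00=0x2EC40
Completed: cp=U+2EC40 (starts at byte 4)
Byte[8]=F0: 4-byte lead, need 3 cont bytes. acc=0x0
Byte[9]=94: continuation. acc=(acc<<6)|0x14=0x14
Byte[10]=A5: continuation. acc=(acc<<6)|0x25=0x525
Byte[11]=88: continuation. acc=(acc<<6)|0x08=0x14948
Completed: cp=U+14948 (starts at byte 8)
Byte[12]=D8: 2-byte lead, need 1 cont bytes. acc=0x18
Byte[13]=AB: continuation. acc=(acc<<6)|0x2B=0x62B
Completed: cp=U+062B (starts at byte 12)
Byte[14]=2D: 1-byte ASCII. cp=U+002D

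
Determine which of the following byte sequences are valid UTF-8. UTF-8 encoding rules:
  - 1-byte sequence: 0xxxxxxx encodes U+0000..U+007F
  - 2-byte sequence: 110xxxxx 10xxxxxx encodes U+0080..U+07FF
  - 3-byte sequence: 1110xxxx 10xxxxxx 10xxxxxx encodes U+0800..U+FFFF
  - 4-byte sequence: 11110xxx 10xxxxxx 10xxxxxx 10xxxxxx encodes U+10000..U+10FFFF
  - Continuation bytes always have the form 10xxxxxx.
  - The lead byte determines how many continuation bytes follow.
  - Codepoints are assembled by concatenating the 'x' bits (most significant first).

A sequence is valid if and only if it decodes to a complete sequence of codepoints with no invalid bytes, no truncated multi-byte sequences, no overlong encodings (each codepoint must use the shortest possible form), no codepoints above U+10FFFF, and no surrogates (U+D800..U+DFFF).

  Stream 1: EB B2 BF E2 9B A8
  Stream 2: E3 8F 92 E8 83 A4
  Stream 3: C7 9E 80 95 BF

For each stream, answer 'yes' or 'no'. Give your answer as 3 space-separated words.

Stream 1: decodes cleanly. VALID
Stream 2: decodes cleanly. VALID
Stream 3: error at byte offset 2. INVALID

Answer: yes yes no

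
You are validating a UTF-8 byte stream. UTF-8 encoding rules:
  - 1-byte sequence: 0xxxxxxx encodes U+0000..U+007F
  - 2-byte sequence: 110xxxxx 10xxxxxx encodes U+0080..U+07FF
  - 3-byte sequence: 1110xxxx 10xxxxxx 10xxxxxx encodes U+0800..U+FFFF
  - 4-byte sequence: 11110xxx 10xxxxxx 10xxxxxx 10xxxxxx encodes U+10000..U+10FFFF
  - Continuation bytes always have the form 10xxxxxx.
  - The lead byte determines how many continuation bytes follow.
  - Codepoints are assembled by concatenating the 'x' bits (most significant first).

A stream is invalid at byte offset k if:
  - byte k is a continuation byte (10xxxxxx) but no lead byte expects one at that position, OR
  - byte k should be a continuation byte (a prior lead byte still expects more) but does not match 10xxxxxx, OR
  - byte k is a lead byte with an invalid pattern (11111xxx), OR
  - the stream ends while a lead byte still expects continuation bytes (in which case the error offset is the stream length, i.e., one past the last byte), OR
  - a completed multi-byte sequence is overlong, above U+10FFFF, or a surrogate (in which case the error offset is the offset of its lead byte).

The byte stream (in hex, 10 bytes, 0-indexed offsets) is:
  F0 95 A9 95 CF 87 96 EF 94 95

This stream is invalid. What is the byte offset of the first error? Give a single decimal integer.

Answer: 6

Derivation:
Byte[0]=F0: 4-byte lead, need 3 cont bytes. acc=0x0
Byte[1]=95: continuation. acc=(acc<<6)|0x15=0x15
Byte[2]=A9: continuation. acc=(acc<<6)|0x29=0x569
Byte[3]=95: continuation. acc=(acc<<6)|0x15=0x15A55
Completed: cp=U+15A55 (starts at byte 0)
Byte[4]=CF: 2-byte lead, need 1 cont bytes. acc=0xF
Byte[5]=87: continuation. acc=(acc<<6)|0x07=0x3C7
Completed: cp=U+03C7 (starts at byte 4)
Byte[6]=96: INVALID lead byte (not 0xxx/110x/1110/11110)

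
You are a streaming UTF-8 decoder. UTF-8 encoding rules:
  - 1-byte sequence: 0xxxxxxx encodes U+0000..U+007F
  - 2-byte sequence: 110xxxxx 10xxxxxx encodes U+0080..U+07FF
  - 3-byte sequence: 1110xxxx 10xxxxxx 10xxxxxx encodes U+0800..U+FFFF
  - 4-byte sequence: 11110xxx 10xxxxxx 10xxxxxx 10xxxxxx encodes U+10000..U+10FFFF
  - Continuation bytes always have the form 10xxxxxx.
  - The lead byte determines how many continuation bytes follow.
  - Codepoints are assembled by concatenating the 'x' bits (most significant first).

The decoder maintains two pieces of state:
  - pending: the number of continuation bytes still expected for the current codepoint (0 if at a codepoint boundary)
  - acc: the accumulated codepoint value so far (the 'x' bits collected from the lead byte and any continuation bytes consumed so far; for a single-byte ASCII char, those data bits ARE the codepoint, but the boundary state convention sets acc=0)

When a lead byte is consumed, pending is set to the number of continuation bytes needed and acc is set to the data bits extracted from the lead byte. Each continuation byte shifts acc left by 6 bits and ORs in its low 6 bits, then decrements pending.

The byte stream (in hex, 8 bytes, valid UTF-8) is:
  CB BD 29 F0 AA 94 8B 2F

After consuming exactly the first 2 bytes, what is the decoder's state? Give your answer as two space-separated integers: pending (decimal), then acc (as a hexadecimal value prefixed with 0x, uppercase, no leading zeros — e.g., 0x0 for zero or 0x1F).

Answer: 0 0x2FD

Derivation:
Byte[0]=CB: 2-byte lead. pending=1, acc=0xB
Byte[1]=BD: continuation. acc=(acc<<6)|0x3D=0x2FD, pending=0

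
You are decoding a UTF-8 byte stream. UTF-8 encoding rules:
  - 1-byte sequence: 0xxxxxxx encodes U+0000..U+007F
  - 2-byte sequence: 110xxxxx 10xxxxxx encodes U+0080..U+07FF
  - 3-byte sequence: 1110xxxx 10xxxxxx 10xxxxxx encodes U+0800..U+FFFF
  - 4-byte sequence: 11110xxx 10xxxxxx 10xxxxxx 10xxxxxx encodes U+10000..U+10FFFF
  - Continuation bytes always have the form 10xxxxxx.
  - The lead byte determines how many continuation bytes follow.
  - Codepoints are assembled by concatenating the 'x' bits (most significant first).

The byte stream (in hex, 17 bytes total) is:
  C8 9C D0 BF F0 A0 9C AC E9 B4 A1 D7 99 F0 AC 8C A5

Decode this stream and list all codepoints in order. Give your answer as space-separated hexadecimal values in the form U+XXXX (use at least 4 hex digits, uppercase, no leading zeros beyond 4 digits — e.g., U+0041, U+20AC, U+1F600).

Answer: U+021C U+043F U+2072C U+9D21 U+05D9 U+2C325

Derivation:
Byte[0]=C8: 2-byte lead, need 1 cont bytes. acc=0x8
Byte[1]=9C: continuation. acc=(acc<<6)|0x1C=0x21C
Completed: cp=U+021C (starts at byte 0)
Byte[2]=D0: 2-byte lead, need 1 cont bytes. acc=0x10
Byte[3]=BF: continuation. acc=(acc<<6)|0x3F=0x43F
Completed: cp=U+043F (starts at byte 2)
Byte[4]=F0: 4-byte lead, need 3 cont bytes. acc=0x0
Byte[5]=A0: continuation. acc=(acc<<6)|0x20=0x20
Byte[6]=9C: continuation. acc=(acc<<6)|0x1C=0x81C
Byte[7]=AC: continuation. acc=(acc<<6)|0x2C=0x2072C
Completed: cp=U+2072C (starts at byte 4)
Byte[8]=E9: 3-byte lead, need 2 cont bytes. acc=0x9
Byte[9]=B4: continuation. acc=(acc<<6)|0x34=0x274
Byte[10]=A1: continuation. acc=(acc<<6)|0x21=0x9D21
Completed: cp=U+9D21 (starts at byte 8)
Byte[11]=D7: 2-byte lead, need 1 cont bytes. acc=0x17
Byte[12]=99: continuation. acc=(acc<<6)|0x19=0x5D9
Completed: cp=U+05D9 (starts at byte 11)
Byte[13]=F0: 4-byte lead, need 3 cont bytes. acc=0x0
Byte[14]=AC: continuation. acc=(acc<<6)|0x2C=0x2C
Byte[15]=8C: continuation. acc=(acc<<6)|0x0C=0xB0C
Byte[16]=A5: continuation. acc=(acc<<6)|0x25=0x2C325
Completed: cp=U+2C325 (starts at byte 13)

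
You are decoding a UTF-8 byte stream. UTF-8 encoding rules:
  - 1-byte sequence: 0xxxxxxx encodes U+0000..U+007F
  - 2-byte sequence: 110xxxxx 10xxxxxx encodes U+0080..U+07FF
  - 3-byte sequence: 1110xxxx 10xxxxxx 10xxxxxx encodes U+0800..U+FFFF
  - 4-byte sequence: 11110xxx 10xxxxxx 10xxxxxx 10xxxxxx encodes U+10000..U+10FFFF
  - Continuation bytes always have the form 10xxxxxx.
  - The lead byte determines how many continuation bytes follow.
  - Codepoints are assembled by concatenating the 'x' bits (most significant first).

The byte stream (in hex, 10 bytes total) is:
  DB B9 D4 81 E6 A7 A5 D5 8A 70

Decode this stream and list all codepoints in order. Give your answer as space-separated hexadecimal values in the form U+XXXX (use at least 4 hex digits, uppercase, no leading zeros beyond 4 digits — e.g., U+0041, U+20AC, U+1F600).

Byte[0]=DB: 2-byte lead, need 1 cont bytes. acc=0x1B
Byte[1]=B9: continuation. acc=(acc<<6)|0x39=0x6F9
Completed: cp=U+06F9 (starts at byte 0)
Byte[2]=D4: 2-byte lead, need 1 cont bytes. acc=0x14
Byte[3]=81: continuation. acc=(acc<<6)|0x01=0x501
Completed: cp=U+0501 (starts at byte 2)
Byte[4]=E6: 3-byte lead, need 2 cont bytes. acc=0x6
Byte[5]=A7: continuation. acc=(acc<<6)|0x27=0x1A7
Byte[6]=A5: continuation. acc=(acc<<6)|0x25=0x69E5
Completed: cp=U+69E5 (starts at byte 4)
Byte[7]=D5: 2-byte lead, need 1 cont bytes. acc=0x15
Byte[8]=8A: continuation. acc=(acc<<6)|0x0A=0x54A
Completed: cp=U+054A (starts at byte 7)
Byte[9]=70: 1-byte ASCII. cp=U+0070

Answer: U+06F9 U+0501 U+69E5 U+054A U+0070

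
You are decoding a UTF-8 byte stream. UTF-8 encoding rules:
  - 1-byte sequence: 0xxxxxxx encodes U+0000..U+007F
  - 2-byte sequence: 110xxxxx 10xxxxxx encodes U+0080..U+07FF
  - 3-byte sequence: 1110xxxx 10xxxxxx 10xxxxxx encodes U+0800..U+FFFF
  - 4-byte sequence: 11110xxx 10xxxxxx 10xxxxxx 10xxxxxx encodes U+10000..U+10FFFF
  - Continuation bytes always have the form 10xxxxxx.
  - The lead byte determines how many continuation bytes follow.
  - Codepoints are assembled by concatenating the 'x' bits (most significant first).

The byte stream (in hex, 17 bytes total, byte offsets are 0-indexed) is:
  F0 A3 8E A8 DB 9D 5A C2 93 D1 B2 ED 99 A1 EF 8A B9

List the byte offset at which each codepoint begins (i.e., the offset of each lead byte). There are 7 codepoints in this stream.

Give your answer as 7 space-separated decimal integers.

Answer: 0 4 6 7 9 11 14

Derivation:
Byte[0]=F0: 4-byte lead, need 3 cont bytes. acc=0x0
Byte[1]=A3: continuation. acc=(acc<<6)|0x23=0x23
Byte[2]=8E: continuation. acc=(acc<<6)|0x0E=0x8CE
Byte[3]=A8: continuation. acc=(acc<<6)|0x28=0x233A8
Completed: cp=U+233A8 (starts at byte 0)
Byte[4]=DB: 2-byte lead, need 1 cont bytes. acc=0x1B
Byte[5]=9D: continuation. acc=(acc<<6)|0x1D=0x6DD
Completed: cp=U+06DD (starts at byte 4)
Byte[6]=5A: 1-byte ASCII. cp=U+005A
Byte[7]=C2: 2-byte lead, need 1 cont bytes. acc=0x2
Byte[8]=93: continuation. acc=(acc<<6)|0x13=0x93
Completed: cp=U+0093 (starts at byte 7)
Byte[9]=D1: 2-byte lead, need 1 cont bytes. acc=0x11
Byte[10]=B2: continuation. acc=(acc<<6)|0x32=0x472
Completed: cp=U+0472 (starts at byte 9)
Byte[11]=ED: 3-byte lead, need 2 cont bytes. acc=0xD
Byte[12]=99: continuation. acc=(acc<<6)|0x19=0x359
Byte[13]=A1: continuation. acc=(acc<<6)|0x21=0xD661
Completed: cp=U+D661 (starts at byte 11)
Byte[14]=EF: 3-byte lead, need 2 cont bytes. acc=0xF
Byte[15]=8A: continuation. acc=(acc<<6)|0x0A=0x3CA
Byte[16]=B9: continuation. acc=(acc<<6)|0x39=0xF2B9
Completed: cp=U+F2B9 (starts at byte 14)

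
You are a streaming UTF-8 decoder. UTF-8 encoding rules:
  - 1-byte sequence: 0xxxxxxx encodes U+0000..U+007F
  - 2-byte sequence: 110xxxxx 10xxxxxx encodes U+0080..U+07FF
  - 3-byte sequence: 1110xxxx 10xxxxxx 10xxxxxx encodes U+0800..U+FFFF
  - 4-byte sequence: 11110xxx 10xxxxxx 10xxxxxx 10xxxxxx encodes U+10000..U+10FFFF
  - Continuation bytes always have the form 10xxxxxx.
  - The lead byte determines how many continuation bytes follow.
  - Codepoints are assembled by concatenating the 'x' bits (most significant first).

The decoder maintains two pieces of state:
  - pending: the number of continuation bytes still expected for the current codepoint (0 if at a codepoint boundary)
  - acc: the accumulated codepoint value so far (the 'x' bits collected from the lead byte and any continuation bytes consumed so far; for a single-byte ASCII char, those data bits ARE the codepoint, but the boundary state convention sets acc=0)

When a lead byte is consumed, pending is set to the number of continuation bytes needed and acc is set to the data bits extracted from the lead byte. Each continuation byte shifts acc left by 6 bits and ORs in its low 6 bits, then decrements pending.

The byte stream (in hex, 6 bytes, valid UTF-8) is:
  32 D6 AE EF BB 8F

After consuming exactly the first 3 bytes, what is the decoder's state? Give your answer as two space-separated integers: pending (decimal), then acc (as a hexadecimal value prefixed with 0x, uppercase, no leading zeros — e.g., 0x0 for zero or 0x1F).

Byte[0]=32: 1-byte. pending=0, acc=0x0
Byte[1]=D6: 2-byte lead. pending=1, acc=0x16
Byte[2]=AE: continuation. acc=(acc<<6)|0x2E=0x5AE, pending=0

Answer: 0 0x5AE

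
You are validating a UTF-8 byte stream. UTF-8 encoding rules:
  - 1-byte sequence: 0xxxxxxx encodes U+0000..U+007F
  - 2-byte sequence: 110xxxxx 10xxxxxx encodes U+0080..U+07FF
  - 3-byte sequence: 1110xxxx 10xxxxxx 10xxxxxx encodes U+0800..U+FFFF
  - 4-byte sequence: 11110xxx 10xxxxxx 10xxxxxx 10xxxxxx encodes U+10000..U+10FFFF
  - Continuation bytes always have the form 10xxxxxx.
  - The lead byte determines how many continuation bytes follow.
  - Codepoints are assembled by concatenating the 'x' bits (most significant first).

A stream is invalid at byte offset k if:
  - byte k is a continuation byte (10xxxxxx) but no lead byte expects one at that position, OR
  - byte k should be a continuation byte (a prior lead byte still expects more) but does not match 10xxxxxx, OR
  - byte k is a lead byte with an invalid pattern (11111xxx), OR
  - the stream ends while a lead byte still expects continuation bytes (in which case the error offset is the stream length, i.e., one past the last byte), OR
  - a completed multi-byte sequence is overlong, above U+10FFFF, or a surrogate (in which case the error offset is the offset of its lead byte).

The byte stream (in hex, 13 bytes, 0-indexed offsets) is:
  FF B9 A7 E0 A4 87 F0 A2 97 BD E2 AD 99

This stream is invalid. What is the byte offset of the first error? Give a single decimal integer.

Answer: 0

Derivation:
Byte[0]=FF: INVALID lead byte (not 0xxx/110x/1110/11110)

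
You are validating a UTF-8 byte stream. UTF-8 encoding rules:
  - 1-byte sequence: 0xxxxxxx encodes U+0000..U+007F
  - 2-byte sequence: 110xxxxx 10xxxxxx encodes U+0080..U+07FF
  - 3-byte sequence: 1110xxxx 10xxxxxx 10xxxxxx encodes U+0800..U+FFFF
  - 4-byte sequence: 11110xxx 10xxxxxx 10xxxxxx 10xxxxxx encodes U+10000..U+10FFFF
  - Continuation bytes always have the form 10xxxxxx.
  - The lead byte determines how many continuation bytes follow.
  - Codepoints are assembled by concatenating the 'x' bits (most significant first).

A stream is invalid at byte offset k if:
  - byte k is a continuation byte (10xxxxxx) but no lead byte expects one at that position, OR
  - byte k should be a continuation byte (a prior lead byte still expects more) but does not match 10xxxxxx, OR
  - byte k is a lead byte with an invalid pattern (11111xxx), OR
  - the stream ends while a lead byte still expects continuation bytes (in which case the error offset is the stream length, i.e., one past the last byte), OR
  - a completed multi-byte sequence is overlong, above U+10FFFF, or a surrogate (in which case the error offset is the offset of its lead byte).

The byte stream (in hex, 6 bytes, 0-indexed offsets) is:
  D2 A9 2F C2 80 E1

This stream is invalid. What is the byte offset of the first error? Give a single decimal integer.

Answer: 6

Derivation:
Byte[0]=D2: 2-byte lead, need 1 cont bytes. acc=0x12
Byte[1]=A9: continuation. acc=(acc<<6)|0x29=0x4A9
Completed: cp=U+04A9 (starts at byte 0)
Byte[2]=2F: 1-byte ASCII. cp=U+002F
Byte[3]=C2: 2-byte lead, need 1 cont bytes. acc=0x2
Byte[4]=80: continuation. acc=(acc<<6)|0x00=0x80
Completed: cp=U+0080 (starts at byte 3)
Byte[5]=E1: 3-byte lead, need 2 cont bytes. acc=0x1
Byte[6]: stream ended, expected continuation. INVALID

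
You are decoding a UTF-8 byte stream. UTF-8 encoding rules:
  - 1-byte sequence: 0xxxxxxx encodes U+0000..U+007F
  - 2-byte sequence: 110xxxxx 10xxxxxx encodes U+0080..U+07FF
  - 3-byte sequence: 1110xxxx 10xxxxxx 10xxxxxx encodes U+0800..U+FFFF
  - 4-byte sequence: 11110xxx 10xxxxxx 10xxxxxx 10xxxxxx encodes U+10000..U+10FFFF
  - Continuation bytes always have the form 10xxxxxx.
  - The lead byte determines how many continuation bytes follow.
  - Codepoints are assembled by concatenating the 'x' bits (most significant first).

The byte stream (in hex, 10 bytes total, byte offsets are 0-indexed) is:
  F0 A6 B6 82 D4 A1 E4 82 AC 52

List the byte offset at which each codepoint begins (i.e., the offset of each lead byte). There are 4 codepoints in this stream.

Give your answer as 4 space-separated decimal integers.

Byte[0]=F0: 4-byte lead, need 3 cont bytes. acc=0x0
Byte[1]=A6: continuation. acc=(acc<<6)|0x26=0x26
Byte[2]=B6: continuation. acc=(acc<<6)|0x36=0x9B6
Byte[3]=82: continuation. acc=(acc<<6)|0x02=0x26D82
Completed: cp=U+26D82 (starts at byte 0)
Byte[4]=D4: 2-byte lead, need 1 cont bytes. acc=0x14
Byte[5]=A1: continuation. acc=(acc<<6)|0x21=0x521
Completed: cp=U+0521 (starts at byte 4)
Byte[6]=E4: 3-byte lead, need 2 cont bytes. acc=0x4
Byte[7]=82: continuation. acc=(acc<<6)|0x02=0x102
Byte[8]=AC: continuation. acc=(acc<<6)|0x2C=0x40AC
Completed: cp=U+40AC (starts at byte 6)
Byte[9]=52: 1-byte ASCII. cp=U+0052

Answer: 0 4 6 9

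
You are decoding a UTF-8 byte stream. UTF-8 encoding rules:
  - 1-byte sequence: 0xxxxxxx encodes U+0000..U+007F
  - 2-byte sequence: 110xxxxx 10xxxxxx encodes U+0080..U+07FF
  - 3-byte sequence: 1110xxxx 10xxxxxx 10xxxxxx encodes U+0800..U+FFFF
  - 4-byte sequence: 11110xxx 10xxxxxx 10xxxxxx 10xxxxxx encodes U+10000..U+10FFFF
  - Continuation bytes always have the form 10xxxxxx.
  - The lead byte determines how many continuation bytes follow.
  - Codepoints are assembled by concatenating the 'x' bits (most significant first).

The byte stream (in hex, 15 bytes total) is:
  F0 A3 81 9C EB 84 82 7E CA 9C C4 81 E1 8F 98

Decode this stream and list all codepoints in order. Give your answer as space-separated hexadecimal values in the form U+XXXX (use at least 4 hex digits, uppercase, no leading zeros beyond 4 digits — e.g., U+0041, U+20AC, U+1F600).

Byte[0]=F0: 4-byte lead, need 3 cont bytes. acc=0x0
Byte[1]=A3: continuation. acc=(acc<<6)|0x23=0x23
Byte[2]=81: continuation. acc=(acc<<6)|0x01=0x8C1
Byte[3]=9C: continuation. acc=(acc<<6)|0x1C=0x2305C
Completed: cp=U+2305C (starts at byte 0)
Byte[4]=EB: 3-byte lead, need 2 cont bytes. acc=0xB
Byte[5]=84: continuation. acc=(acc<<6)|0x04=0x2C4
Byte[6]=82: continuation. acc=(acc<<6)|0x02=0xB102
Completed: cp=U+B102 (starts at byte 4)
Byte[7]=7E: 1-byte ASCII. cp=U+007E
Byte[8]=CA: 2-byte lead, need 1 cont bytes. acc=0xA
Byte[9]=9C: continuation. acc=(acc<<6)|0x1C=0x29C
Completed: cp=U+029C (starts at byte 8)
Byte[10]=C4: 2-byte lead, need 1 cont bytes. acc=0x4
Byte[11]=81: continuation. acc=(acc<<6)|0x01=0x101
Completed: cp=U+0101 (starts at byte 10)
Byte[12]=E1: 3-byte lead, need 2 cont bytes. acc=0x1
Byte[13]=8F: continuation. acc=(acc<<6)|0x0F=0x4F
Byte[14]=98: continuation. acc=(acc<<6)|0x18=0x13D8
Completed: cp=U+13D8 (starts at byte 12)

Answer: U+2305C U+B102 U+007E U+029C U+0101 U+13D8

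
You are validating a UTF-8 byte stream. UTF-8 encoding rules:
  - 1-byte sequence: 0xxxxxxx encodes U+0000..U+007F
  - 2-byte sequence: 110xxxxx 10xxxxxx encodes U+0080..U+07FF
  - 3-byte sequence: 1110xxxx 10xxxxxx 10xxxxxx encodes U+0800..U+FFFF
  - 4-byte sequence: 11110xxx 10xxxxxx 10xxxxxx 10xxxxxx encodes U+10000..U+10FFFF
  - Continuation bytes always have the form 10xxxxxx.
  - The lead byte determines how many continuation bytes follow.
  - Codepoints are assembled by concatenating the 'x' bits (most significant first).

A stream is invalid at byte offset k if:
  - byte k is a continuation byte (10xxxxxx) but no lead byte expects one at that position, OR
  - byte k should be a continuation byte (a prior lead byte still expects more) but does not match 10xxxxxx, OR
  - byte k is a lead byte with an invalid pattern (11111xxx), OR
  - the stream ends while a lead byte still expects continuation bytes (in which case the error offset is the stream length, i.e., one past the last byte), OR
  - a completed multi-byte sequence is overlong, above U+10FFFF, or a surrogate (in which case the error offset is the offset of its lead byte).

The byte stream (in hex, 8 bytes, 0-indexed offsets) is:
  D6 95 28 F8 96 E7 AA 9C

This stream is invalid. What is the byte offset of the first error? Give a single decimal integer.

Byte[0]=D6: 2-byte lead, need 1 cont bytes. acc=0x16
Byte[1]=95: continuation. acc=(acc<<6)|0x15=0x595
Completed: cp=U+0595 (starts at byte 0)
Byte[2]=28: 1-byte ASCII. cp=U+0028
Byte[3]=F8: INVALID lead byte (not 0xxx/110x/1110/11110)

Answer: 3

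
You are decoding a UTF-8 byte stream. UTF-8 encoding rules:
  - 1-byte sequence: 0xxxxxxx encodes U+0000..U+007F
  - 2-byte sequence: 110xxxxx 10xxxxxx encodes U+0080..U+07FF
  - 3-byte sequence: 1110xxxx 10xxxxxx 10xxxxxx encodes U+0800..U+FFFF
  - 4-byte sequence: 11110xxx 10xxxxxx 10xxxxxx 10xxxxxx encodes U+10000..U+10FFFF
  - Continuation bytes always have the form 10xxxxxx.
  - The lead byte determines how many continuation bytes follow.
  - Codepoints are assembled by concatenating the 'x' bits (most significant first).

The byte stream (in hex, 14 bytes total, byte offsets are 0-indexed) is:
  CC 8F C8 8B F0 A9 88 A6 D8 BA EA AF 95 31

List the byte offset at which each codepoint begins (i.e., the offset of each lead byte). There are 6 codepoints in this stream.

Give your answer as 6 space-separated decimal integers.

Byte[0]=CC: 2-byte lead, need 1 cont bytes. acc=0xC
Byte[1]=8F: continuation. acc=(acc<<6)|0x0F=0x30F
Completed: cp=U+030F (starts at byte 0)
Byte[2]=C8: 2-byte lead, need 1 cont bytes. acc=0x8
Byte[3]=8B: continuation. acc=(acc<<6)|0x0B=0x20B
Completed: cp=U+020B (starts at byte 2)
Byte[4]=F0: 4-byte lead, need 3 cont bytes. acc=0x0
Byte[5]=A9: continuation. acc=(acc<<6)|0x29=0x29
Byte[6]=88: continuation. acc=(acc<<6)|0x08=0xA48
Byte[7]=A6: continuation. acc=(acc<<6)|0x26=0x29226
Completed: cp=U+29226 (starts at byte 4)
Byte[8]=D8: 2-byte lead, need 1 cont bytes. acc=0x18
Byte[9]=BA: continuation. acc=(acc<<6)|0x3A=0x63A
Completed: cp=U+063A (starts at byte 8)
Byte[10]=EA: 3-byte lead, need 2 cont bytes. acc=0xA
Byte[11]=AF: continuation. acc=(acc<<6)|0x2F=0x2AF
Byte[12]=95: continuation. acc=(acc<<6)|0x15=0xABD5
Completed: cp=U+ABD5 (starts at byte 10)
Byte[13]=31: 1-byte ASCII. cp=U+0031

Answer: 0 2 4 8 10 13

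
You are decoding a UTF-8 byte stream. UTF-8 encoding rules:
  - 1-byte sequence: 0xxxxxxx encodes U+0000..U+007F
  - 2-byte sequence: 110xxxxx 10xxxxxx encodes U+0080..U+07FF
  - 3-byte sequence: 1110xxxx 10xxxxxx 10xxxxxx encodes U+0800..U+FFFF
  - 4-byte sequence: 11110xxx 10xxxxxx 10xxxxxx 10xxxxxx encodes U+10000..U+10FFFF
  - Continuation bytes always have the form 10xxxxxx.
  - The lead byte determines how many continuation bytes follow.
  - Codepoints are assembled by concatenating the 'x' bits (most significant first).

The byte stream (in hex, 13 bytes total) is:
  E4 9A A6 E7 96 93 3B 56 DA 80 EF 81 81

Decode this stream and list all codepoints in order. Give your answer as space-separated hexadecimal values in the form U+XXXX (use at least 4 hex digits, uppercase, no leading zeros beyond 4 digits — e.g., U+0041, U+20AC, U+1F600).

Byte[0]=E4: 3-byte lead, need 2 cont bytes. acc=0x4
Byte[1]=9A: continuation. acc=(acc<<6)|0x1A=0x11A
Byte[2]=A6: continuation. acc=(acc<<6)|0x26=0x46A6
Completed: cp=U+46A6 (starts at byte 0)
Byte[3]=E7: 3-byte lead, need 2 cont bytes. acc=0x7
Byte[4]=96: continuation. acc=(acc<<6)|0x16=0x1D6
Byte[5]=93: continuation. acc=(acc<<6)|0x13=0x7593
Completed: cp=U+7593 (starts at byte 3)
Byte[6]=3B: 1-byte ASCII. cp=U+003B
Byte[7]=56: 1-byte ASCII. cp=U+0056
Byte[8]=DA: 2-byte lead, need 1 cont bytes. acc=0x1A
Byte[9]=80: continuation. acc=(acc<<6)|0x00=0x680
Completed: cp=U+0680 (starts at byte 8)
Byte[10]=EF: 3-byte lead, need 2 cont bytes. acc=0xF
Byte[11]=81: continuation. acc=(acc<<6)|0x01=0x3C1
Byte[12]=81: continuation. acc=(acc<<6)|0x01=0xF041
Completed: cp=U+F041 (starts at byte 10)

Answer: U+46A6 U+7593 U+003B U+0056 U+0680 U+F041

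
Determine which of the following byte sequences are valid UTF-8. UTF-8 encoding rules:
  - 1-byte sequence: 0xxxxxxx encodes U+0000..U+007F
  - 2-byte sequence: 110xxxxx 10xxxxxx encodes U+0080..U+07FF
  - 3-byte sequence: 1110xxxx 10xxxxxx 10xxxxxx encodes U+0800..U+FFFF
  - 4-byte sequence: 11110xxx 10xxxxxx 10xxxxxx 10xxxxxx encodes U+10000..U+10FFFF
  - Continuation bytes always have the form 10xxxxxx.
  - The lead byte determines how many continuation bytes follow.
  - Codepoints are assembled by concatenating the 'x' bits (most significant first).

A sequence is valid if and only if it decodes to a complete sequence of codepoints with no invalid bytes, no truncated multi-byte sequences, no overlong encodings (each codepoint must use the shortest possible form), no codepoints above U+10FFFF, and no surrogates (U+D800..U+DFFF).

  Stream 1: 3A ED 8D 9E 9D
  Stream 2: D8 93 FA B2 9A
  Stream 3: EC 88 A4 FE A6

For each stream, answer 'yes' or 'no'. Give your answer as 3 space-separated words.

Stream 1: error at byte offset 4. INVALID
Stream 2: error at byte offset 2. INVALID
Stream 3: error at byte offset 3. INVALID

Answer: no no no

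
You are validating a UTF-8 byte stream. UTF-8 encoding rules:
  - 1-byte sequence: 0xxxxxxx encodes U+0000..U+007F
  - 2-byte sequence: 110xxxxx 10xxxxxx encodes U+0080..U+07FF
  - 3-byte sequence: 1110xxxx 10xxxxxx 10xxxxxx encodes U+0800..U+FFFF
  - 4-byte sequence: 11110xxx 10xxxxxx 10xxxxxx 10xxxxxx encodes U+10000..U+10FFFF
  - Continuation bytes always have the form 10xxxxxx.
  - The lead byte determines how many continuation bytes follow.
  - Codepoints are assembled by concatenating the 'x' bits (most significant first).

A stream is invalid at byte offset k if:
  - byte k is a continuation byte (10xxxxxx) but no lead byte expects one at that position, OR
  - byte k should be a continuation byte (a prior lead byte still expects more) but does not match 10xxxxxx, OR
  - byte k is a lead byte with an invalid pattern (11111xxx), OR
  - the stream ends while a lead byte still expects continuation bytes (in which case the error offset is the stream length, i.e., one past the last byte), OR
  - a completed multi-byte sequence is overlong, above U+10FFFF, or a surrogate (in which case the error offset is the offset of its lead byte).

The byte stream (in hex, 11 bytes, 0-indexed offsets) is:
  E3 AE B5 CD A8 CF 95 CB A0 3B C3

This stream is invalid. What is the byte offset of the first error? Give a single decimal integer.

Byte[0]=E3: 3-byte lead, need 2 cont bytes. acc=0x3
Byte[1]=AE: continuation. acc=(acc<<6)|0x2E=0xEE
Byte[2]=B5: continuation. acc=(acc<<6)|0x35=0x3BB5
Completed: cp=U+3BB5 (starts at byte 0)
Byte[3]=CD: 2-byte lead, need 1 cont bytes. acc=0xD
Byte[4]=A8: continuation. acc=(acc<<6)|0x28=0x368
Completed: cp=U+0368 (starts at byte 3)
Byte[5]=CF: 2-byte lead, need 1 cont bytes. acc=0xF
Byte[6]=95: continuation. acc=(acc<<6)|0x15=0x3D5
Completed: cp=U+03D5 (starts at byte 5)
Byte[7]=CB: 2-byte lead, need 1 cont bytes. acc=0xB
Byte[8]=A0: continuation. acc=(acc<<6)|0x20=0x2E0
Completed: cp=U+02E0 (starts at byte 7)
Byte[9]=3B: 1-byte ASCII. cp=U+003B
Byte[10]=C3: 2-byte lead, need 1 cont bytes. acc=0x3
Byte[11]: stream ended, expected continuation. INVALID

Answer: 11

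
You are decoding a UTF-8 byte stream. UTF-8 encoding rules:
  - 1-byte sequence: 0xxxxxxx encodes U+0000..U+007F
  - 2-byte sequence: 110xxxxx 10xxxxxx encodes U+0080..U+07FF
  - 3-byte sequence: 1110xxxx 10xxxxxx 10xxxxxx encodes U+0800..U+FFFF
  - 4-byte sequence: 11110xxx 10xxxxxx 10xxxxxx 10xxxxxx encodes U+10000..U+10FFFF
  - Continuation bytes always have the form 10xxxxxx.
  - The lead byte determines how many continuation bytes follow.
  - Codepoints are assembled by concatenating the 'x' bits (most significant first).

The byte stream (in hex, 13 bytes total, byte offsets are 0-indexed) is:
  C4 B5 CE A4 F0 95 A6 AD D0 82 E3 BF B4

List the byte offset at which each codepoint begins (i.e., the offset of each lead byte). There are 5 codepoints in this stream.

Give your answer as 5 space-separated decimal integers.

Answer: 0 2 4 8 10

Derivation:
Byte[0]=C4: 2-byte lead, need 1 cont bytes. acc=0x4
Byte[1]=B5: continuation. acc=(acc<<6)|0x35=0x135
Completed: cp=U+0135 (starts at byte 0)
Byte[2]=CE: 2-byte lead, need 1 cont bytes. acc=0xE
Byte[3]=A4: continuation. acc=(acc<<6)|0x24=0x3A4
Completed: cp=U+03A4 (starts at byte 2)
Byte[4]=F0: 4-byte lead, need 3 cont bytes. acc=0x0
Byte[5]=95: continuation. acc=(acc<<6)|0x15=0x15
Byte[6]=A6: continuation. acc=(acc<<6)|0x26=0x566
Byte[7]=AD: continuation. acc=(acc<<6)|0x2D=0x159AD
Completed: cp=U+159AD (starts at byte 4)
Byte[8]=D0: 2-byte lead, need 1 cont bytes. acc=0x10
Byte[9]=82: continuation. acc=(acc<<6)|0x02=0x402
Completed: cp=U+0402 (starts at byte 8)
Byte[10]=E3: 3-byte lead, need 2 cont bytes. acc=0x3
Byte[11]=BF: continuation. acc=(acc<<6)|0x3F=0xFF
Byte[12]=B4: continuation. acc=(acc<<6)|0x34=0x3FF4
Completed: cp=U+3FF4 (starts at byte 10)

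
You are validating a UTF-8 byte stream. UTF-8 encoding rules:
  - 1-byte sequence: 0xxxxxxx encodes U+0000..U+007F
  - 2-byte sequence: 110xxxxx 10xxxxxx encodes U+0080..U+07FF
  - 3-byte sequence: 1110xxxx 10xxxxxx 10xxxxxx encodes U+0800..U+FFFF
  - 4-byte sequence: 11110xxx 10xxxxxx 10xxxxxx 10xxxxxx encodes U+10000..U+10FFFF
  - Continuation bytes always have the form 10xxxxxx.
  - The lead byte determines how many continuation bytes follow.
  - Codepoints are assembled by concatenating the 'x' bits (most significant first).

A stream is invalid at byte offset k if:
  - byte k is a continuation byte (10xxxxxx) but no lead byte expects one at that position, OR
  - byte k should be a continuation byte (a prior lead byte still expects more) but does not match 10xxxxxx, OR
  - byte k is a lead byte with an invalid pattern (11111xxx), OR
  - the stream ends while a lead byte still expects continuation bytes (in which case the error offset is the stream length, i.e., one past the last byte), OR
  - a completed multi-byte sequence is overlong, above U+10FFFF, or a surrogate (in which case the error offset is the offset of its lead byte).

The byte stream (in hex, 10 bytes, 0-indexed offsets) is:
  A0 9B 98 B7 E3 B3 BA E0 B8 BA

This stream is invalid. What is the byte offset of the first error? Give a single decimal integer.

Answer: 0

Derivation:
Byte[0]=A0: INVALID lead byte (not 0xxx/110x/1110/11110)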